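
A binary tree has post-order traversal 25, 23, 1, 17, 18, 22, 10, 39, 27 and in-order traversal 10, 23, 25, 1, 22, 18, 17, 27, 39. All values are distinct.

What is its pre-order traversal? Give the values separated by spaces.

27 10 22 1 23 25 18 17 39

The last element of post-order is the root; it splits in-order into left and right subtrees.
Root 27: left subtree has 7 nodes {10, 23, 25, 1, 22, 18, 17}, right has 1 {39}.
  Root 10: left subtree has 0 nodes { }, right has 6 {23, 25, 1, 22, 18, 17}.
    Root 22: left subtree has 3 nodes {23, 25, 1}, right has 2 {18, 17}.
      Root 1: left subtree has 2 nodes {23, 25}, right has 0 { }.
        Root 23: left subtree has 0 nodes { }, right has 1 {25}.
      Root 18: left subtree has 0 nodes { }, right has 1 {17}.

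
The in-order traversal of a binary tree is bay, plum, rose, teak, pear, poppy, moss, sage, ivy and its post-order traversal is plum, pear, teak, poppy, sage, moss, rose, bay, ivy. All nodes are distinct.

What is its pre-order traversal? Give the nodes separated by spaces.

ivy bay rose plum moss poppy teak pear sage

The last element of post-order is the root; it splits in-order into left and right subtrees.
Root ivy: left subtree has 8 nodes {bay, plum, rose, teak, pear, poppy, moss, sage}, right has 0 { }.
  Root bay: left subtree has 0 nodes { }, right has 7 {plum, rose, teak, pear, poppy, moss, sage}.
    Root rose: left subtree has 1 node {plum}, right has 5 {teak, pear, poppy, moss, sage}.
      Root moss: left subtree has 3 nodes {teak, pear, poppy}, right has 1 {sage}.
        Root poppy: left subtree has 2 nodes {teak, pear}, right has 0 { }.
          Root teak: left subtree has 0 nodes { }, right has 1 {pear}.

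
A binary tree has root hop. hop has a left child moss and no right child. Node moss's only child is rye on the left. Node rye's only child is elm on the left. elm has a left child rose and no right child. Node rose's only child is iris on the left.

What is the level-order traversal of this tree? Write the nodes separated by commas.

hop, moss, rye, elm, rose, iris

Level-order visits nodes level by level from the root, left to right within each level.
Level 0: hop
Level 1: moss
Level 2: rye
Level 3: elm
Level 4: rose
Level 5: iris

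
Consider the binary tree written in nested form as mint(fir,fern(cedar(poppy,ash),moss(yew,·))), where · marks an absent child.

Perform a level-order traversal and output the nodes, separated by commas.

Level-order visits nodes level by level from the root, left to right within each level.
Level 0: mint
Level 1: fir, fern
Level 2: cedar, moss
Level 3: poppy, ash, yew

mint, fir, fern, cedar, moss, poppy, ash, yew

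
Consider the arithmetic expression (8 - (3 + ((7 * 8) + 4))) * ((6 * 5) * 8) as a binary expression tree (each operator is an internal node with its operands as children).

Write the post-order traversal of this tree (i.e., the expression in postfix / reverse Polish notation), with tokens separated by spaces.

Post-order on an expression tree gives postfix notation: for each operator, emit left operand, right operand, then the operator.

8 3 7 8 * 4 + + - 6 5 * 8 * *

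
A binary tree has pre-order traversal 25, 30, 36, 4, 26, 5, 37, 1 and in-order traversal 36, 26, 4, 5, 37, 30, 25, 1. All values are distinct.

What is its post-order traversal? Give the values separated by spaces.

The first element of pre-order is the root; it splits in-order into left and right subtrees.
Root 25: left subtree has 6 nodes {36, 26, 4, 5, 37, 30}, right has 1 {1}.
  Root 30: left subtree has 5 nodes {36, 26, 4, 5, 37}, right has 0 { }.
    Root 36: left subtree has 0 nodes { }, right has 4 {26, 4, 5, 37}.
      Root 4: left subtree has 1 node {26}, right has 2 {5, 37}.
        Root 5: left subtree has 0 nodes { }, right has 1 {37}.

26 37 5 4 36 30 1 25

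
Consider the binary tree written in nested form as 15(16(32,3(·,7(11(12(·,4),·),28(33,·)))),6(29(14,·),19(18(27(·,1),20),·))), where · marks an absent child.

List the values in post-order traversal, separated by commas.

32, 4, 12, 11, 33, 28, 7, 3, 16, 14, 29, 1, 27, 20, 18, 19, 6, 15

Post-order visits the left subtree, then the right subtree, then the node.
At 15: go left to 16.
  At 16: go left to 32.
    32 is a leaf — visit 32.
  At 16: go right to 3.
    At 3: no left child.
    At 3: go right to 7.
      At 7: go left to 11.
        At 11: go left to 12.
          At 12: no left child.
          At 12: go right to 4.
            4 is a leaf — visit 4.
          Visit 12.
        At 11: no right child.
        Visit 11.
      At 7: go right to 28.
        At 28: go left to 33.
          33 is a leaf — visit 33.
        At 28: no right child.
        Visit 28.
      Visit 7.
    Visit 3.
  Visit 16.
At 15: go right to 6.
  At 6: go left to 29.
    At 29: go left to 14.
      14 is a leaf — visit 14.
    At 29: no right child.
    Visit 29.
  At 6: go right to 19.
    At 19: go left to 18.
      At 18: go left to 27.
        At 27: no left child.
        At 27: go right to 1.
          1 is a leaf — visit 1.
        Visit 27.
      At 18: go right to 20.
        20 is a leaf — visit 20.
      Visit 18.
    At 19: no right child.
    Visit 19.
  Visit 6.
Visit 15.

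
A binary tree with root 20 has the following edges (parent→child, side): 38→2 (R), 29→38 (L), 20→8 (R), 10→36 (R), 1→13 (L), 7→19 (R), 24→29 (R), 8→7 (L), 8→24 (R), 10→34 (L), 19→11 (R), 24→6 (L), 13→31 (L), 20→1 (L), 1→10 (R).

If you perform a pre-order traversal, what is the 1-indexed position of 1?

Pre-order visits the node, then its left subtree, then its right subtree.
Visit 20.
At 20: go left to 1.
  Visit 1.
  At 1: go left to 13.
    Visit 13.
    At 13: go left to 31.
      31 is a leaf — visit 31.
    At 13: no right child.
  At 1: go right to 10.
    Visit 10.
    At 10: go left to 34.
      34 is a leaf — visit 34.
    At 10: go right to 36.
      36 is a leaf — visit 36.
At 20: go right to 8.
  Visit 8.
  At 8: go left to 7.
    Visit 7.
    At 7: no left child.
    At 7: go right to 19.
      Visit 19.
      At 19: no left child.
      At 19: go right to 11.
        11 is a leaf — visit 11.
  At 8: go right to 24.
    Visit 24.
    At 24: go left to 6.
      6 is a leaf — visit 6.
    At 24: go right to 29.
      Visit 29.
      At 29: go left to 38.
        Visit 38.
        At 38: no left child.
        At 38: go right to 2.
          2 is a leaf — visit 2.
      At 29: no right child.
Full pre-order sequence: 20, 1, 13, 31, 10, 34, 36, 8, 7, 19, 11, 24, 6, 29, 38, 2.

2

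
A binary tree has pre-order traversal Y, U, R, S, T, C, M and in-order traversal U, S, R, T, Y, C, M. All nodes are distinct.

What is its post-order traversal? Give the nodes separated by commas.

The first element of pre-order is the root; it splits in-order into left and right subtrees.
Root Y: left subtree has 4 nodes {U, S, R, T}, right has 2 {C, M}.
  Root U: left subtree has 0 nodes { }, right has 3 {S, R, T}.
    Root R: left subtree has 1 node {S}, right has 1 {T}.
  Root C: left subtree has 0 nodes { }, right has 1 {M}.

S, T, R, U, M, C, Y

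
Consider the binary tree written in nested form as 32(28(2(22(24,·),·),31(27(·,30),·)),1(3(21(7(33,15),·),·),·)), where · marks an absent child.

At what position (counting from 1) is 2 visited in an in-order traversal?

3

In-order visits the left subtree, then the node, then the right subtree.
At 32: go left to 28.
  At 28: go left to 2.
    At 2: go left to 22.
      At 22: go left to 24.
        24 is a leaf — visit 24.
      Visit 22.
      At 22: no right child.
    Visit 2.
    At 2: no right child.
  Visit 28.
  At 28: go right to 31.
    At 31: go left to 27.
      At 27: no left child.
      Visit 27.
      At 27: go right to 30.
        30 is a leaf — visit 30.
    Visit 31.
    At 31: no right child.
Visit 32.
At 32: go right to 1.
  At 1: go left to 3.
    At 3: go left to 21.
      At 21: go left to 7.
        At 7: go left to 33.
          33 is a leaf — visit 33.
        Visit 7.
        At 7: go right to 15.
          15 is a leaf — visit 15.
      Visit 21.
      At 21: no right child.
    Visit 3.
    At 3: no right child.
  Visit 1.
  At 1: no right child.
Full in-order sequence: 24, 22, 2, 28, 27, 30, 31, 32, 33, 7, 15, 21, 3, 1.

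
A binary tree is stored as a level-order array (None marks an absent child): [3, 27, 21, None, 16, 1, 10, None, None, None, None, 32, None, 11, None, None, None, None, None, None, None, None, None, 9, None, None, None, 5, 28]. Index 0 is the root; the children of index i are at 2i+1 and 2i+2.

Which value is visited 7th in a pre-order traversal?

9

Pre-order visits the node, then its left subtree, then its right subtree.
Visit 3.
At 3: go left to 27.
  Visit 27.
  At 27: no left child.
  At 27: go right to 16.
    16 is a leaf — visit 16.
At 3: go right to 21.
  Visit 21.
  At 21: go left to 1.
    Visit 1.
    At 1: go left to 32.
      Visit 32.
      At 32: go left to 9.
        9 is a leaf — visit 9.
      At 32: no right child.
    At 1: no right child.
  At 21: go right to 10.
    Visit 10.
    At 10: go left to 11.
      Visit 11.
      At 11: go left to 5.
        5 is a leaf — visit 5.
      At 11: go right to 28.
        28 is a leaf — visit 28.
    At 10: no right child.
Full pre-order sequence: 3, 27, 16, 21, 1, 32, 9, 10, 11, 5, 28.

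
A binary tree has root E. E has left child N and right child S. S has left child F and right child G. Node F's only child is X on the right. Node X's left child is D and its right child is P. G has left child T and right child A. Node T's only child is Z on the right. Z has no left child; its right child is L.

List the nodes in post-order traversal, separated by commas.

N, D, P, X, F, L, Z, T, A, G, S, E

Post-order visits the left subtree, then the right subtree, then the node.
At E: go left to N.
  N is a leaf — visit N.
At E: go right to S.
  At S: go left to F.
    At F: no left child.
    At F: go right to X.
      At X: go left to D.
        D is a leaf — visit D.
      At X: go right to P.
        P is a leaf — visit P.
      Visit X.
    Visit F.
  At S: go right to G.
    At G: go left to T.
      At T: no left child.
      At T: go right to Z.
        At Z: no left child.
        At Z: go right to L.
          L is a leaf — visit L.
        Visit Z.
      Visit T.
    At G: go right to A.
      A is a leaf — visit A.
    Visit G.
  Visit S.
Visit E.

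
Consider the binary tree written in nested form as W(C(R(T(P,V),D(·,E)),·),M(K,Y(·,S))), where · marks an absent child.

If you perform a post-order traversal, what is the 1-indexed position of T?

3

Post-order visits the left subtree, then the right subtree, then the node.
At W: go left to C.
  At C: go left to R.
    At R: go left to T.
      At T: go left to P.
        P is a leaf — visit P.
      At T: go right to V.
        V is a leaf — visit V.
      Visit T.
    At R: go right to D.
      At D: no left child.
      At D: go right to E.
        E is a leaf — visit E.
      Visit D.
    Visit R.
  At C: no right child.
  Visit C.
At W: go right to M.
  At M: go left to K.
    K is a leaf — visit K.
  At M: go right to Y.
    At Y: no left child.
    At Y: go right to S.
      S is a leaf — visit S.
    Visit Y.
  Visit M.
Visit W.
Full post-order sequence: P, V, T, E, D, R, C, K, S, Y, M, W.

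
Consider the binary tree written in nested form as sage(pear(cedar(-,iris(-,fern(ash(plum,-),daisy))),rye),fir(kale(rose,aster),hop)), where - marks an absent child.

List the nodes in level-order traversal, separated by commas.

Level-order visits nodes level by level from the root, left to right within each level.
Level 0: sage
Level 1: pear, fir
Level 2: cedar, rye, kale, hop
Level 3: iris, rose, aster
Level 4: fern
Level 5: ash, daisy
Level 6: plum

sage, pear, fir, cedar, rye, kale, hop, iris, rose, aster, fern, ash, daisy, plum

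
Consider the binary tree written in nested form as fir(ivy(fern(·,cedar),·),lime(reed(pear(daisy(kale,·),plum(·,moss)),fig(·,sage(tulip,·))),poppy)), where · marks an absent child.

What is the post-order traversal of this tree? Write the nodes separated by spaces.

Post-order visits the left subtree, then the right subtree, then the node.
At fir: go left to ivy.
  At ivy: go left to fern.
    At fern: no left child.
    At fern: go right to cedar.
      cedar is a leaf — visit cedar.
    Visit fern.
  At ivy: no right child.
  Visit ivy.
At fir: go right to lime.
  At lime: go left to reed.
    At reed: go left to pear.
      At pear: go left to daisy.
        At daisy: go left to kale.
          kale is a leaf — visit kale.
        At daisy: no right child.
        Visit daisy.
      At pear: go right to plum.
        At plum: no left child.
        At plum: go right to moss.
          moss is a leaf — visit moss.
        Visit plum.
      Visit pear.
    At reed: go right to fig.
      At fig: no left child.
      At fig: go right to sage.
        At sage: go left to tulip.
          tulip is a leaf — visit tulip.
        At sage: no right child.
        Visit sage.
      Visit fig.
    Visit reed.
  At lime: go right to poppy.
    poppy is a leaf — visit poppy.
  Visit lime.
Visit fir.

cedar fern ivy kale daisy moss plum pear tulip sage fig reed poppy lime fir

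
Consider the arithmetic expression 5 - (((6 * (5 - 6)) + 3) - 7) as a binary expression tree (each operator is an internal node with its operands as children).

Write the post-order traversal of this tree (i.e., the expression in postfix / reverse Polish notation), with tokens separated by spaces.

Post-order on an expression tree gives postfix notation: for each operator, emit left operand, right operand, then the operator.

5 6 5 6 - * 3 + 7 - -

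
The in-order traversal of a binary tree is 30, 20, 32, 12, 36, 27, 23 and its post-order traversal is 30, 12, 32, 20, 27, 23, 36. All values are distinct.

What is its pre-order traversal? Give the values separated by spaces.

36 20 30 32 12 23 27

The last element of post-order is the root; it splits in-order into left and right subtrees.
Root 36: left subtree has 4 nodes {30, 20, 32, 12}, right has 2 {27, 23}.
  Root 20: left subtree has 1 node {30}, right has 2 {32, 12}.
    Root 32: left subtree has 0 nodes { }, right has 1 {12}.
  Root 23: left subtree has 1 node {27}, right has 0 { }.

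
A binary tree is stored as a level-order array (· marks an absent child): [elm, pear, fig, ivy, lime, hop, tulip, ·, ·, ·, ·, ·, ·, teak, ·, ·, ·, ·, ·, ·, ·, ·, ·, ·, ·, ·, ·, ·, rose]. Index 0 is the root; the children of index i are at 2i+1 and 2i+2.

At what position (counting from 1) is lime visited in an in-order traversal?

In-order visits the left subtree, then the node, then the right subtree.
At elm: go left to pear.
  At pear: go left to ivy.
    ivy is a leaf — visit ivy.
  Visit pear.
  At pear: go right to lime.
    lime is a leaf — visit lime.
Visit elm.
At elm: go right to fig.
  At fig: go left to hop.
    hop is a leaf — visit hop.
  Visit fig.
  At fig: go right to tulip.
    At tulip: go left to teak.
      At teak: no left child.
      Visit teak.
      At teak: go right to rose.
        rose is a leaf — visit rose.
    Visit tulip.
    At tulip: no right child.
Full in-order sequence: ivy, pear, lime, elm, hop, fig, teak, rose, tulip.

3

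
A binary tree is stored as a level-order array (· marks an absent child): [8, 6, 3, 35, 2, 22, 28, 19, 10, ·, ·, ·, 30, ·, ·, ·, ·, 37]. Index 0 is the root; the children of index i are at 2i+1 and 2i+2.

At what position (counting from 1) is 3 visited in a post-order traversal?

10

Post-order visits the left subtree, then the right subtree, then the node.
At 8: go left to 6.
  At 6: go left to 35.
    At 35: go left to 19.
      19 is a leaf — visit 19.
    At 35: go right to 10.
      At 10: go left to 37.
        37 is a leaf — visit 37.
      At 10: no right child.
      Visit 10.
    Visit 35.
  At 6: go right to 2.
    2 is a leaf — visit 2.
  Visit 6.
At 8: go right to 3.
  At 3: go left to 22.
    At 22: no left child.
    At 22: go right to 30.
      30 is a leaf — visit 30.
    Visit 22.
  At 3: go right to 28.
    28 is a leaf — visit 28.
  Visit 3.
Visit 8.
Full post-order sequence: 19, 37, 10, 35, 2, 6, 30, 22, 28, 3, 8.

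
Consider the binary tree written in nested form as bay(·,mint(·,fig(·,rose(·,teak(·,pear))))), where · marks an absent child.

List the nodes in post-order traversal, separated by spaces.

pear teak rose fig mint bay

Post-order visits the left subtree, then the right subtree, then the node.
At bay: no left child.
At bay: go right to mint.
  At mint: no left child.
  At mint: go right to fig.
    At fig: no left child.
    At fig: go right to rose.
      At rose: no left child.
      At rose: go right to teak.
        At teak: no left child.
        At teak: go right to pear.
          pear is a leaf — visit pear.
        Visit teak.
      Visit rose.
    Visit fig.
  Visit mint.
Visit bay.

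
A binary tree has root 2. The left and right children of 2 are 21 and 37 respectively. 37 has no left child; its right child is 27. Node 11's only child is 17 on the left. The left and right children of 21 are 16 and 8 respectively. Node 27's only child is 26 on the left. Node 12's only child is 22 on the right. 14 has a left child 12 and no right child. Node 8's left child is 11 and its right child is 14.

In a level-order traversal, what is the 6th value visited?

27

Level-order visits nodes level by level from the root, left to right within each level.
Level 0: 2
Level 1: 21, 37
Level 2: 16, 8, 27
Level 3: 11, 14, 26
Level 4: 17, 12
Level 5: 22
Full level-order sequence: 2, 21, 37, 16, 8, 27, 11, 14, 26, 17, 12, 22.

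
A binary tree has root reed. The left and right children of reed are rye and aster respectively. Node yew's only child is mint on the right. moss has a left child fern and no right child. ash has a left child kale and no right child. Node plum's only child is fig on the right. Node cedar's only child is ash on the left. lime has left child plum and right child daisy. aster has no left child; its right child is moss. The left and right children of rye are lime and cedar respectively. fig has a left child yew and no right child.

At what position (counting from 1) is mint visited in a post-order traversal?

1

Post-order visits the left subtree, then the right subtree, then the node.
At reed: go left to rye.
  At rye: go left to lime.
    At lime: go left to plum.
      At plum: no left child.
      At plum: go right to fig.
        At fig: go left to yew.
          At yew: no left child.
          At yew: go right to mint.
            mint is a leaf — visit mint.
          Visit yew.
        At fig: no right child.
        Visit fig.
      Visit plum.
    At lime: go right to daisy.
      daisy is a leaf — visit daisy.
    Visit lime.
  At rye: go right to cedar.
    At cedar: go left to ash.
      At ash: go left to kale.
        kale is a leaf — visit kale.
      At ash: no right child.
      Visit ash.
    At cedar: no right child.
    Visit cedar.
  Visit rye.
At reed: go right to aster.
  At aster: no left child.
  At aster: go right to moss.
    At moss: go left to fern.
      fern is a leaf — visit fern.
    At moss: no right child.
    Visit moss.
  Visit aster.
Visit reed.
Full post-order sequence: mint, yew, fig, plum, daisy, lime, kale, ash, cedar, rye, fern, moss, aster, reed.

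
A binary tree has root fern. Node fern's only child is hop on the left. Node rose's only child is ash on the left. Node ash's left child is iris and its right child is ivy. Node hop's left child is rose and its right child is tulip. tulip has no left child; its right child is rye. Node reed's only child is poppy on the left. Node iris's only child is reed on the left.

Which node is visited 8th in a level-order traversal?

Level-order visits nodes level by level from the root, left to right within each level.
Level 0: fern
Level 1: hop
Level 2: rose, tulip
Level 3: ash, rye
Level 4: iris, ivy
Level 5: reed
Level 6: poppy
Full level-order sequence: fern, hop, rose, tulip, ash, rye, iris, ivy, reed, poppy.

ivy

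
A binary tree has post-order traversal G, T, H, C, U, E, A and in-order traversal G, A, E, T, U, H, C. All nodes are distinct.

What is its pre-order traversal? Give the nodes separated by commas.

A, G, E, U, T, C, H

The last element of post-order is the root; it splits in-order into left and right subtrees.
Root A: left subtree has 1 node {G}, right has 5 {E, T, U, H, C}.
  Root E: left subtree has 0 nodes { }, right has 4 {T, U, H, C}.
    Root U: left subtree has 1 node {T}, right has 2 {H, C}.
      Root C: left subtree has 1 node {H}, right has 0 { }.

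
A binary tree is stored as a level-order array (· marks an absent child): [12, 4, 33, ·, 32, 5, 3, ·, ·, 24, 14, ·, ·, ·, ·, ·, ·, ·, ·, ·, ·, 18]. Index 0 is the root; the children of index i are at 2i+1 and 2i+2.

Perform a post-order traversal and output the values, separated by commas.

Post-order visits the left subtree, then the right subtree, then the node.
At 12: go left to 4.
  At 4: no left child.
  At 4: go right to 32.
    At 32: go left to 24.
      24 is a leaf — visit 24.
    At 32: go right to 14.
      At 14: go left to 18.
        18 is a leaf — visit 18.
      At 14: no right child.
      Visit 14.
    Visit 32.
  Visit 4.
At 12: go right to 33.
  At 33: go left to 5.
    5 is a leaf — visit 5.
  At 33: go right to 3.
    3 is a leaf — visit 3.
  Visit 33.
Visit 12.

24, 18, 14, 32, 4, 5, 3, 33, 12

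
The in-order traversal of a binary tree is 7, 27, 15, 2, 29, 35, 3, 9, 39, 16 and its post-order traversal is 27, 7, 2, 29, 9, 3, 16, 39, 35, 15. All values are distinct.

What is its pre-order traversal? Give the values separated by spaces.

The last element of post-order is the root; it splits in-order into left and right subtrees.
Root 15: left subtree has 2 nodes {7, 27}, right has 7 {2, 29, 35, 3, 9, 39, 16}.
  Root 7: left subtree has 0 nodes { }, right has 1 {27}.
  Root 35: left subtree has 2 nodes {2, 29}, right has 4 {3, 9, 39, 16}.
    Root 29: left subtree has 1 node {2}, right has 0 { }.
    Root 39: left subtree has 2 nodes {3, 9}, right has 1 {16}.
      Root 3: left subtree has 0 nodes { }, right has 1 {9}.

15 7 27 35 29 2 39 3 9 16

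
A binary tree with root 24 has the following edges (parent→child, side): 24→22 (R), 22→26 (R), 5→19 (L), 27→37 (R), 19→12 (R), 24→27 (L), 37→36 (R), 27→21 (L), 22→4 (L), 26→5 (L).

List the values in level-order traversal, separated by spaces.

Level-order visits nodes level by level from the root, left to right within each level.
Level 0: 24
Level 1: 27, 22
Level 2: 21, 37, 4, 26
Level 3: 36, 5
Level 4: 19
Level 5: 12

24 27 22 21 37 4 26 36 5 19 12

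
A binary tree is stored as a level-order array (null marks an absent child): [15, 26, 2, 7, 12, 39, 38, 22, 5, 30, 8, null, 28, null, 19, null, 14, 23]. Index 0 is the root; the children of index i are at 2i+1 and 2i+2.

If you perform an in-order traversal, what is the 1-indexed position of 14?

2

In-order visits the left subtree, then the node, then the right subtree.
At 15: go left to 26.
  At 26: go left to 7.
    At 7: go left to 22.
      At 22: no left child.
      Visit 22.
      At 22: go right to 14.
        14 is a leaf — visit 14.
    Visit 7.
    At 7: go right to 5.
      At 5: go left to 23.
        23 is a leaf — visit 23.
      Visit 5.
      At 5: no right child.
  Visit 26.
  At 26: go right to 12.
    At 12: go left to 30.
      30 is a leaf — visit 30.
    Visit 12.
    At 12: go right to 8.
      8 is a leaf — visit 8.
Visit 15.
At 15: go right to 2.
  At 2: go left to 39.
    At 39: no left child.
    Visit 39.
    At 39: go right to 28.
      28 is a leaf — visit 28.
  Visit 2.
  At 2: go right to 38.
    At 38: no left child.
    Visit 38.
    At 38: go right to 19.
      19 is a leaf — visit 19.
Full in-order sequence: 22, 14, 7, 23, 5, 26, 30, 12, 8, 15, 39, 28, 2, 38, 19.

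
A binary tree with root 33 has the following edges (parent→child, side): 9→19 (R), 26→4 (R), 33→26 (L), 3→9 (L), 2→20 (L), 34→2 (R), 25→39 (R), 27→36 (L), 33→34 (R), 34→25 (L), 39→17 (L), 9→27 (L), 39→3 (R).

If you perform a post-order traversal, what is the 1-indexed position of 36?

Post-order visits the left subtree, then the right subtree, then the node.
At 33: go left to 26.
  At 26: no left child.
  At 26: go right to 4.
    4 is a leaf — visit 4.
  Visit 26.
At 33: go right to 34.
  At 34: go left to 25.
    At 25: no left child.
    At 25: go right to 39.
      At 39: go left to 17.
        17 is a leaf — visit 17.
      At 39: go right to 3.
        At 3: go left to 9.
          At 9: go left to 27.
            At 27: go left to 36.
              36 is a leaf — visit 36.
            At 27: no right child.
            Visit 27.
          At 9: go right to 19.
            19 is a leaf — visit 19.
          Visit 9.
        At 3: no right child.
        Visit 3.
      Visit 39.
    Visit 25.
  At 34: go right to 2.
    At 2: go left to 20.
      20 is a leaf — visit 20.
    At 2: no right child.
    Visit 2.
  Visit 34.
Visit 33.
Full post-order sequence: 4, 26, 17, 36, 27, 19, 9, 3, 39, 25, 20, 2, 34, 33.

4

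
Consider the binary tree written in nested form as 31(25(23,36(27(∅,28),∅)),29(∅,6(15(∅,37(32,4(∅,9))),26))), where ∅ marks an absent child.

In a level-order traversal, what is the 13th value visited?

4

Level-order visits nodes level by level from the root, left to right within each level.
Level 0: 31
Level 1: 25, 29
Level 2: 23, 36, 6
Level 3: 27, 15, 26
Level 4: 28, 37
Level 5: 32, 4
Level 6: 9
Full level-order sequence: 31, 25, 29, 23, 36, 6, 27, 15, 26, 28, 37, 32, 4, 9.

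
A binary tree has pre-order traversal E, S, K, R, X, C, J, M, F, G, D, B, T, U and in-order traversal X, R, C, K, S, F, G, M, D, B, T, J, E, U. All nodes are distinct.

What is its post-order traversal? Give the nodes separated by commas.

X, C, R, K, G, F, T, B, D, M, J, S, U, E

The first element of pre-order is the root; it splits in-order into left and right subtrees.
Root E: left subtree has 12 nodes {X, R, C, K, S, F, G, M, D, B, T, J}, right has 1 {U}.
  Root S: left subtree has 4 nodes {X, R, C, K}, right has 7 {F, G, M, D, B, T, J}.
    Root K: left subtree has 3 nodes {X, R, C}, right has 0 { }.
      Root R: left subtree has 1 node {X}, right has 1 {C}.
    Root J: left subtree has 6 nodes {F, G, M, D, B, T}, right has 0 { }.
      Root M: left subtree has 2 nodes {F, G}, right has 3 {D, B, T}.
        Root F: left subtree has 0 nodes { }, right has 1 {G}.
        Root D: left subtree has 0 nodes { }, right has 2 {B, T}.
          Root B: left subtree has 0 nodes { }, right has 1 {T}.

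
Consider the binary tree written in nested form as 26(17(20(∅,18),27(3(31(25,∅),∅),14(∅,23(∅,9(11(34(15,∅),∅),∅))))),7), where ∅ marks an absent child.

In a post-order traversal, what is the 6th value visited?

15

Post-order visits the left subtree, then the right subtree, then the node.
At 26: go left to 17.
  At 17: go left to 20.
    At 20: no left child.
    At 20: go right to 18.
      18 is a leaf — visit 18.
    Visit 20.
  At 17: go right to 27.
    At 27: go left to 3.
      At 3: go left to 31.
        At 31: go left to 25.
          25 is a leaf — visit 25.
        At 31: no right child.
        Visit 31.
      At 3: no right child.
      Visit 3.
    At 27: go right to 14.
      At 14: no left child.
      At 14: go right to 23.
        At 23: no left child.
        At 23: go right to 9.
          At 9: go left to 11.
            At 11: go left to 34.
              At 34: go left to 15.
                15 is a leaf — visit 15.
              At 34: no right child.
              Visit 34.
            At 11: no right child.
            Visit 11.
          At 9: no right child.
          Visit 9.
        Visit 23.
      Visit 14.
    Visit 27.
  Visit 17.
At 26: go right to 7.
  7 is a leaf — visit 7.
Visit 26.
Full post-order sequence: 18, 20, 25, 31, 3, 15, 34, 11, 9, 23, 14, 27, 17, 7, 26.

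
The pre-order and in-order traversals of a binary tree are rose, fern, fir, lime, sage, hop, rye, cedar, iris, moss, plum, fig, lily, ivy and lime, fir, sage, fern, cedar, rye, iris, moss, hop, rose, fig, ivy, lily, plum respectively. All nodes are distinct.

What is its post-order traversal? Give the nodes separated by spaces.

lime sage fir cedar moss iris rye hop fern ivy lily fig plum rose

The first element of pre-order is the root; it splits in-order into left and right subtrees.
Root rose: left subtree has 9 nodes {lime, fir, sage, fern, cedar, rye, iris, moss, hop}, right has 4 {fig, ivy, lily, plum}.
  Root fern: left subtree has 3 nodes {lime, fir, sage}, right has 5 {cedar, rye, iris, moss, hop}.
    Root fir: left subtree has 1 node {lime}, right has 1 {sage}.
    Root hop: left subtree has 4 nodes {cedar, rye, iris, moss}, right has 0 { }.
      Root rye: left subtree has 1 node {cedar}, right has 2 {iris, moss}.
        Root iris: left subtree has 0 nodes { }, right has 1 {moss}.
  Root plum: left subtree has 3 nodes {fig, ivy, lily}, right has 0 { }.
    Root fig: left subtree has 0 nodes { }, right has 2 {ivy, lily}.
      Root lily: left subtree has 1 node {ivy}, right has 0 { }.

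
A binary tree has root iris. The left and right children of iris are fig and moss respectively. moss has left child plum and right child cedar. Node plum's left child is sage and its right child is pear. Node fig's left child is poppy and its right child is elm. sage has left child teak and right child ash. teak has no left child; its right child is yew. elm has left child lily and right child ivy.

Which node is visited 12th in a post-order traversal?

cedar

Post-order visits the left subtree, then the right subtree, then the node.
At iris: go left to fig.
  At fig: go left to poppy.
    poppy is a leaf — visit poppy.
  At fig: go right to elm.
    At elm: go left to lily.
      lily is a leaf — visit lily.
    At elm: go right to ivy.
      ivy is a leaf — visit ivy.
    Visit elm.
  Visit fig.
At iris: go right to moss.
  At moss: go left to plum.
    At plum: go left to sage.
      At sage: go left to teak.
        At teak: no left child.
        At teak: go right to yew.
          yew is a leaf — visit yew.
        Visit teak.
      At sage: go right to ash.
        ash is a leaf — visit ash.
      Visit sage.
    At plum: go right to pear.
      pear is a leaf — visit pear.
    Visit plum.
  At moss: go right to cedar.
    cedar is a leaf — visit cedar.
  Visit moss.
Visit iris.
Full post-order sequence: poppy, lily, ivy, elm, fig, yew, teak, ash, sage, pear, plum, cedar, moss, iris.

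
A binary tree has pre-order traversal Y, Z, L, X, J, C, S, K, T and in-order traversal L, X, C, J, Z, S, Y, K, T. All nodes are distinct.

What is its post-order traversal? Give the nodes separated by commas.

The first element of pre-order is the root; it splits in-order into left and right subtrees.
Root Y: left subtree has 6 nodes {L, X, C, J, Z, S}, right has 2 {K, T}.
  Root Z: left subtree has 4 nodes {L, X, C, J}, right has 1 {S}.
    Root L: left subtree has 0 nodes { }, right has 3 {X, C, J}.
      Root X: left subtree has 0 nodes { }, right has 2 {C, J}.
        Root J: left subtree has 1 node {C}, right has 0 { }.
  Root K: left subtree has 0 nodes { }, right has 1 {T}.

C, J, X, L, S, Z, T, K, Y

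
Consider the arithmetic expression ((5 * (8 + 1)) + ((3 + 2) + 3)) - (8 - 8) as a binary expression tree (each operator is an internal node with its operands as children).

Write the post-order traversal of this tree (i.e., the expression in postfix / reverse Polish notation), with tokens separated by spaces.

Post-order on an expression tree gives postfix notation: for each operator, emit left operand, right operand, then the operator.

5 8 1 + * 3 2 + 3 + + 8 8 - -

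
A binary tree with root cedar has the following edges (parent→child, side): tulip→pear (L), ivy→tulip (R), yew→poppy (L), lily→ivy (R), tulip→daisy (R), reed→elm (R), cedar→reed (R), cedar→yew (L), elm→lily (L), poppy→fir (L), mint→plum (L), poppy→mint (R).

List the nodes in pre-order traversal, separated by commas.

Pre-order visits the node, then its left subtree, then its right subtree.
Visit cedar.
At cedar: go left to yew.
  Visit yew.
  At yew: go left to poppy.
    Visit poppy.
    At poppy: go left to fir.
      fir is a leaf — visit fir.
    At poppy: go right to mint.
      Visit mint.
      At mint: go left to plum.
        plum is a leaf — visit plum.
      At mint: no right child.
  At yew: no right child.
At cedar: go right to reed.
  Visit reed.
  At reed: no left child.
  At reed: go right to elm.
    Visit elm.
    At elm: go left to lily.
      Visit lily.
      At lily: no left child.
      At lily: go right to ivy.
        Visit ivy.
        At ivy: no left child.
        At ivy: go right to tulip.
          Visit tulip.
          At tulip: go left to pear.
            pear is a leaf — visit pear.
          At tulip: go right to daisy.
            daisy is a leaf — visit daisy.
    At elm: no right child.

cedar, yew, poppy, fir, mint, plum, reed, elm, lily, ivy, tulip, pear, daisy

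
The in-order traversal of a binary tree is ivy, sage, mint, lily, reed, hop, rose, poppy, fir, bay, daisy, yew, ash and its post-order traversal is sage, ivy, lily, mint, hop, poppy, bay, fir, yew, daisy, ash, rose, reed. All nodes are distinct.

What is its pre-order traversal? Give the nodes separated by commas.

reed, mint, ivy, sage, lily, rose, hop, ash, daisy, fir, poppy, bay, yew

The last element of post-order is the root; it splits in-order into left and right subtrees.
Root reed: left subtree has 4 nodes {ivy, sage, mint, lily}, right has 8 {hop, rose, poppy, fir, bay, daisy, yew, ash}.
  Root mint: left subtree has 2 nodes {ivy, sage}, right has 1 {lily}.
    Root ivy: left subtree has 0 nodes { }, right has 1 {sage}.
  Root rose: left subtree has 1 node {hop}, right has 6 {poppy, fir, bay, daisy, yew, ash}.
    Root ash: left subtree has 5 nodes {poppy, fir, bay, daisy, yew}, right has 0 { }.
      Root daisy: left subtree has 3 nodes {poppy, fir, bay}, right has 1 {yew}.
        Root fir: left subtree has 1 node {poppy}, right has 1 {bay}.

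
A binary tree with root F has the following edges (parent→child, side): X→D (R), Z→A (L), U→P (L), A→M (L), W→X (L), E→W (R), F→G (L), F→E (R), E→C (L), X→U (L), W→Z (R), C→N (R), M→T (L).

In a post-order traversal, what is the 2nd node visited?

Post-order visits the left subtree, then the right subtree, then the node.
At F: go left to G.
  G is a leaf — visit G.
At F: go right to E.
  At E: go left to C.
    At C: no left child.
    At C: go right to N.
      N is a leaf — visit N.
    Visit C.
  At E: go right to W.
    At W: go left to X.
      At X: go left to U.
        At U: go left to P.
          P is a leaf — visit P.
        At U: no right child.
        Visit U.
      At X: go right to D.
        D is a leaf — visit D.
      Visit X.
    At W: go right to Z.
      At Z: go left to A.
        At A: go left to M.
          At M: go left to T.
            T is a leaf — visit T.
          At M: no right child.
          Visit M.
        At A: no right child.
        Visit A.
      At Z: no right child.
      Visit Z.
    Visit W.
  Visit E.
Visit F.
Full post-order sequence: G, N, C, P, U, D, X, T, M, A, Z, W, E, F.

N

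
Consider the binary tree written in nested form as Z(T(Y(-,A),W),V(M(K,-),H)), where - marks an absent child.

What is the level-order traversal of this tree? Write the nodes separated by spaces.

Z T V Y W M H A K

Level-order visits nodes level by level from the root, left to right within each level.
Level 0: Z
Level 1: T, V
Level 2: Y, W, M, H
Level 3: A, K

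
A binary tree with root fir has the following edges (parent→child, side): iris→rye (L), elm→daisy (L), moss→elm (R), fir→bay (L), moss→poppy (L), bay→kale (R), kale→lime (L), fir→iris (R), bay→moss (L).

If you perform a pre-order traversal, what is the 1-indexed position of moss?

3

Pre-order visits the node, then its left subtree, then its right subtree.
Visit fir.
At fir: go left to bay.
  Visit bay.
  At bay: go left to moss.
    Visit moss.
    At moss: go left to poppy.
      poppy is a leaf — visit poppy.
    At moss: go right to elm.
      Visit elm.
      At elm: go left to daisy.
        daisy is a leaf — visit daisy.
      At elm: no right child.
  At bay: go right to kale.
    Visit kale.
    At kale: go left to lime.
      lime is a leaf — visit lime.
    At kale: no right child.
At fir: go right to iris.
  Visit iris.
  At iris: go left to rye.
    rye is a leaf — visit rye.
  At iris: no right child.
Full pre-order sequence: fir, bay, moss, poppy, elm, daisy, kale, lime, iris, rye.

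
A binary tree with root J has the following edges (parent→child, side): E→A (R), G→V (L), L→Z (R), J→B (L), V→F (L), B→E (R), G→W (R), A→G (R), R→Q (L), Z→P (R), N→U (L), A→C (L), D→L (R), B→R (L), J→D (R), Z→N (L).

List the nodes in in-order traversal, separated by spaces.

Q R B E C A F V G W J D L U N Z P

In-order visits the left subtree, then the node, then the right subtree.
At J: go left to B.
  At B: go left to R.
    At R: go left to Q.
      Q is a leaf — visit Q.
    Visit R.
    At R: no right child.
  Visit B.
  At B: go right to E.
    At E: no left child.
    Visit E.
    At E: go right to A.
      At A: go left to C.
        C is a leaf — visit C.
      Visit A.
      At A: go right to G.
        At G: go left to V.
          At V: go left to F.
            F is a leaf — visit F.
          Visit V.
          At V: no right child.
        Visit G.
        At G: go right to W.
          W is a leaf — visit W.
Visit J.
At J: go right to D.
  At D: no left child.
  Visit D.
  At D: go right to L.
    At L: no left child.
    Visit L.
    At L: go right to Z.
      At Z: go left to N.
        At N: go left to U.
          U is a leaf — visit U.
        Visit N.
        At N: no right child.
      Visit Z.
      At Z: go right to P.
        P is a leaf — visit P.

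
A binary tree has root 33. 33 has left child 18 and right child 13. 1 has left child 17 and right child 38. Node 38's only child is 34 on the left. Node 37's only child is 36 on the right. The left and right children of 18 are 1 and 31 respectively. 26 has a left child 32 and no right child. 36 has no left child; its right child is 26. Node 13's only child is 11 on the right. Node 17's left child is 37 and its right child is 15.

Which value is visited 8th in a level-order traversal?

38

Level-order visits nodes level by level from the root, left to right within each level.
Level 0: 33
Level 1: 18, 13
Level 2: 1, 31, 11
Level 3: 17, 38
Level 4: 37, 15, 34
Level 5: 36
Level 6: 26
Level 7: 32
Full level-order sequence: 33, 18, 13, 1, 31, 11, 17, 38, 37, 15, 34, 36, 26, 32.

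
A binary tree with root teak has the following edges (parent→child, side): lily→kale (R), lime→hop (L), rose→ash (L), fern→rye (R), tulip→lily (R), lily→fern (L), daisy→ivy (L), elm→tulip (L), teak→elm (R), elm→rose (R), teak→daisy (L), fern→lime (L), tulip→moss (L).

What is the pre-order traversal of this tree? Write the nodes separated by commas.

teak, daisy, ivy, elm, tulip, moss, lily, fern, lime, hop, rye, kale, rose, ash

Pre-order visits the node, then its left subtree, then its right subtree.
Visit teak.
At teak: go left to daisy.
  Visit daisy.
  At daisy: go left to ivy.
    ivy is a leaf — visit ivy.
  At daisy: no right child.
At teak: go right to elm.
  Visit elm.
  At elm: go left to tulip.
    Visit tulip.
    At tulip: go left to moss.
      moss is a leaf — visit moss.
    At tulip: go right to lily.
      Visit lily.
      At lily: go left to fern.
        Visit fern.
        At fern: go left to lime.
          Visit lime.
          At lime: go left to hop.
            hop is a leaf — visit hop.
          At lime: no right child.
        At fern: go right to rye.
          rye is a leaf — visit rye.
      At lily: go right to kale.
        kale is a leaf — visit kale.
  At elm: go right to rose.
    Visit rose.
    At rose: go left to ash.
      ash is a leaf — visit ash.
    At rose: no right child.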